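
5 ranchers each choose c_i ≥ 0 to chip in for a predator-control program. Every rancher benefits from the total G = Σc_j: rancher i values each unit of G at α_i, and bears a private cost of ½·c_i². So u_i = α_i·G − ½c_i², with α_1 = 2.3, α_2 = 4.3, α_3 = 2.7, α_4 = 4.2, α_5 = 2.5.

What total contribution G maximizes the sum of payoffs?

80

Planner FOC: ∂(Σu_j)/∂c_i = (Σα_j) − c_i = 0, so c_i^SO = Σα_j = 16 for every i; G^SO = 80.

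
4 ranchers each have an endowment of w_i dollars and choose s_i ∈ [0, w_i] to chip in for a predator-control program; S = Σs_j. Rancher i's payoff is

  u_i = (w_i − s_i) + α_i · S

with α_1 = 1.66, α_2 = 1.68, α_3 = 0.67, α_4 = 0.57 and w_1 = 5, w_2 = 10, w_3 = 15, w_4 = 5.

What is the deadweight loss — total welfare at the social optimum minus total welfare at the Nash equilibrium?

71.6

∂u_i/∂s_i = α_i − 1, so rancher i contributes w_i if α_i > 1, else 0.
α_i > 1 for i ∈ {1, 2}; NE contributions (5, 10, 0, 0), S = 15.
W^NE = Σw_i − S^NE + (Σα_i)·S^NE = 35 + 3.58·15 = 88.7.
Planner: ∂(Σu_j)/∂s_i = Σα_j − 1 = 3.58 > 0, so everyone contributes w_i; S^SO = 35, W^SO = 35 + 3.58·35 = 160.3.
Deadweight loss = 71.6.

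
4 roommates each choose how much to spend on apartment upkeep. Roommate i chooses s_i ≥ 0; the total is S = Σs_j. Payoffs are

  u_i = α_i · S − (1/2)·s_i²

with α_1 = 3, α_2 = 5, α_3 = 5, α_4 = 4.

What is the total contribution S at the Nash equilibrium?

Roommate i's FOC: ∂u_i/∂s_i = α_i − s_i = 0, so s_i* = α_i.
NE contributions = (3, 5, 5, 4); S = 17.

17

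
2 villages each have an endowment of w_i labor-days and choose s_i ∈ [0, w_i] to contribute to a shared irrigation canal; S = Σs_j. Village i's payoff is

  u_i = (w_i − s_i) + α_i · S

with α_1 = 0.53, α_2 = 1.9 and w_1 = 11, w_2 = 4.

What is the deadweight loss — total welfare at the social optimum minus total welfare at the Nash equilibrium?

15.73

∂u_i/∂s_i = α_i − 1, so village i contributes w_i if α_i > 1, else 0.
α_i > 1 for i ∈ {2}; NE contributions (0, 4), S = 4.
W^NE = Σw_i − S^NE + (Σα_i)·S^NE = 15 + 1.43·4 = 20.72.
Planner: ∂(Σu_j)/∂s_i = Σα_j − 1 = 1.43 > 0, so everyone contributes w_i; S^SO = 15, W^SO = 15 + 1.43·15 = 36.45.
Deadweight loss = 15.73.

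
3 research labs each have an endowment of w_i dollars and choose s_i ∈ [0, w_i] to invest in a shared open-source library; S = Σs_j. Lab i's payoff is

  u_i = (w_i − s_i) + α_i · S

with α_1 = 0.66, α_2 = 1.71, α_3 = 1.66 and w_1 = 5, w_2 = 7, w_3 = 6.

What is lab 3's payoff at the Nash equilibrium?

∂u_i/∂s_i = α_i − 1, so lab i contributes w_i if α_i > 1, else 0.
α_i > 1 for i ∈ {2, 3}; NE contributions (0, 7, 6), S = 13.
u_3 = (6 − 6) + 1.66·13 = 21.58.

21.58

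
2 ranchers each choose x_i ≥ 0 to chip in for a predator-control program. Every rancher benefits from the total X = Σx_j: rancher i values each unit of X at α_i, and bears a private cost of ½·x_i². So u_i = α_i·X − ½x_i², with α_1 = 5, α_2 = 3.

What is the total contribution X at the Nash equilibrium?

8

Rancher i's FOC: ∂u_i/∂x_i = α_i − x_i = 0, so x_i* = α_i.
NE contributions = (5, 3); X = 8.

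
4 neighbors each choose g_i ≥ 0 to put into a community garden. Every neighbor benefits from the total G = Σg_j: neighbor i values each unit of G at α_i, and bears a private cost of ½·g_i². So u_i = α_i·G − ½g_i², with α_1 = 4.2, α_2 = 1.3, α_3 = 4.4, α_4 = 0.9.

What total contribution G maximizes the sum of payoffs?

Planner FOC: ∂(Σu_j)/∂g_i = (Σα_j) − g_i = 0, so g_i^SO = Σα_j = 10.8 for every i; G^SO = 43.2.

43.2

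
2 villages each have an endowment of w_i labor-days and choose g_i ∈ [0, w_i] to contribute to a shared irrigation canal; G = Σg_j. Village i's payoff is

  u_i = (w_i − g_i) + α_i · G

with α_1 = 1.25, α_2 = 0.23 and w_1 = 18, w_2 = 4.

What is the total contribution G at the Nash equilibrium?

18

∂u_i/∂g_i = α_i − 1, so village i contributes w_i if α_i > 1, else 0.
α_i > 1 for i ∈ {1}; NE contributions (18, 0), G = 18.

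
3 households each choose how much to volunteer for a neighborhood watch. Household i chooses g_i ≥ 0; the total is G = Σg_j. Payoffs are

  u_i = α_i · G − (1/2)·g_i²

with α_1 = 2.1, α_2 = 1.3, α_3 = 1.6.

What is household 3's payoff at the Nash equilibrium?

Household i's FOC: ∂u_i/∂g_i = α_i − g_i = 0, so g_i* = α_i.
NE contributions = (2.1, 1.3, 1.6); G = 5.
u_3 = α_3·G − ½·(g_3)² = 1.6·5 − ½·1.6² = 6.72.

6.72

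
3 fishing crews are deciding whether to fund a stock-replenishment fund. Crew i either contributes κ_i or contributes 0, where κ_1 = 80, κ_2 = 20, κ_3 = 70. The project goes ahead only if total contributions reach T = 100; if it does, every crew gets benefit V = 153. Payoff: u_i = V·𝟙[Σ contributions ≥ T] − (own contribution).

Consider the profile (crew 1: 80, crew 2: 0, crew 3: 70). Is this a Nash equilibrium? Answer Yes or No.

Yes

Total = 150 ≥ 100: provided.
Crew 1 (pledges 80, payoff 73): dropping to 0 → total 70, payoff 0. No gain.
Crew 2 (pledges 0, payoff 153): pledging 20 → total 170, payoff 133. No gain.
Crew 3 (pledges 70, payoff 83): dropping to 0 → total 80, payoff 0. No gain.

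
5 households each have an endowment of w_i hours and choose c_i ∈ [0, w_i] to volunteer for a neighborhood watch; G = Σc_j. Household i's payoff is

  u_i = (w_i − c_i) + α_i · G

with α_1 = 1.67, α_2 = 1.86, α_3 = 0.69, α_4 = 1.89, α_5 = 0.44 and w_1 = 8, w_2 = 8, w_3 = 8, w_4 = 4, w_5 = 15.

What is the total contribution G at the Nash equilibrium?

∂u_i/∂c_i = α_i − 1, so household i contributes w_i if α_i > 1, else 0.
α_i > 1 for i ∈ {1, 2, 4}; NE contributions (8, 8, 0, 4, 0), G = 20.

20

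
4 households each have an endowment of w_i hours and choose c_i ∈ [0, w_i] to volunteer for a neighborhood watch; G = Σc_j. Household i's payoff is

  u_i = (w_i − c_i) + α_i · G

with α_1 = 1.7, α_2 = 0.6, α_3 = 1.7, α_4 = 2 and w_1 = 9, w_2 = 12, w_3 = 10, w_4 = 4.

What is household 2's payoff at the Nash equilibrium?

25.8

∂u_i/∂c_i = α_i − 1, so household i contributes w_i if α_i > 1, else 0.
α_i > 1 for i ∈ {1, 3, 4}; NE contributions (9, 0, 10, 4), G = 23.
u_2 = (12 − 0) + 0.6·23 = 25.8.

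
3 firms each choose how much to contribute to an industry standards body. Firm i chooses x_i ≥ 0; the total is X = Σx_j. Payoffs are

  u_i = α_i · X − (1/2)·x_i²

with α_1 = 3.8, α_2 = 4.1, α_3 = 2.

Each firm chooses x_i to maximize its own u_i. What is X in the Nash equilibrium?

9.9

Firm i's FOC: ∂u_i/∂x_i = α_i − x_i = 0, so x_i* = α_i.
NE contributions = (3.8, 4.1, 2); X = 9.9.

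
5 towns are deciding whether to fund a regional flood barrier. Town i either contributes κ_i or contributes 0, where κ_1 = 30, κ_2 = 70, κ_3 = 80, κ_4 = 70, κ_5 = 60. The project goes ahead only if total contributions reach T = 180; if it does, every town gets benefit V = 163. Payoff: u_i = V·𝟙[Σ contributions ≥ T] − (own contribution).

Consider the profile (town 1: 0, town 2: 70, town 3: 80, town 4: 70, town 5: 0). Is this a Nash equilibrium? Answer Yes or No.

Total = 220 ≥ 180: provided.
Town 1 (pledges 0, payoff 163): pledging 30 → total 250, payoff 133. No gain.
Town 2 (pledges 70, payoff 93): dropping to 0 → total 150, payoff 0. No gain.
Town 3 (pledges 80, payoff 83): dropping to 0 → total 140, payoff 0. No gain.
Town 4 (pledges 70, payoff 93): dropping to 0 → total 150, payoff 0. No gain.
Town 5 (pledges 0, payoff 163): pledging 60 → total 280, payoff 103. No gain.

Yes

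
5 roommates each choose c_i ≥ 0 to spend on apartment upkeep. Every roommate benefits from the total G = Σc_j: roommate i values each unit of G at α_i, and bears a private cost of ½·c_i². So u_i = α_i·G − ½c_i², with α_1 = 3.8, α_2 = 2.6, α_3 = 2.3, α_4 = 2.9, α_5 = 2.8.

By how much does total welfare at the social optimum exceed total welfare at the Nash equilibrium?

Roommate i's FOC: ∂u_i/∂c_i = α_i − c_i = 0, so c_i* = α_i.
NE contributions = (3.8, 2.6, 2.3, 2.9, 2.8); G = 14.4.
W^NE = (Σα)·G − ½Σα_i² = 14.4² − ½·42.74 = 185.99.
Planner sets c_i = Σα_j = 14.4 for every i, so G^SO = 5·14.4 = 72.
W^SO = (Σα)·G^SO − ½·5·(Σα)² = (5/2)·14.4² = 518.4.
Deadweight loss = W^SO − W^NE = 332.41.

332.41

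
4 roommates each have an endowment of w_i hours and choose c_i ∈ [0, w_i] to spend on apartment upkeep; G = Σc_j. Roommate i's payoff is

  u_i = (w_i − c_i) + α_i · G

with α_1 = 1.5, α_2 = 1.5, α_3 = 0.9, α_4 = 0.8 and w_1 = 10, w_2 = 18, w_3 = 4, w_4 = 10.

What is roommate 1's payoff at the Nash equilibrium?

∂u_i/∂c_i = α_i − 1, so roommate i contributes w_i if α_i > 1, else 0.
α_i > 1 for i ∈ {1, 2}; NE contributions (10, 18, 0, 0), G = 28.
u_1 = (10 − 10) + 1.5·28 = 42.

42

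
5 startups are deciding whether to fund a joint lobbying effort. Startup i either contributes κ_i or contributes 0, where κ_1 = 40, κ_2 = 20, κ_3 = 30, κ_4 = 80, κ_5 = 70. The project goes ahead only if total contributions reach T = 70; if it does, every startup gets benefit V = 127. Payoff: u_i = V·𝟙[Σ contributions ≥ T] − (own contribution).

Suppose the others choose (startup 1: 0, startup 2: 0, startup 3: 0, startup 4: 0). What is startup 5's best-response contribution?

Others' total = 0. Contributing 70 brings total to 70 ≥ 70: gain V − κ_5 = 57.
Best response: 70.

70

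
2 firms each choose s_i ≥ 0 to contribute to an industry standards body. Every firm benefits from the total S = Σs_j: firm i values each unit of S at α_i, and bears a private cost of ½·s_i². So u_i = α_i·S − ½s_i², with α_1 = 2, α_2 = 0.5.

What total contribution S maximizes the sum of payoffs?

Planner FOC: ∂(Σu_j)/∂s_i = (Σα_j) − s_i = 0, so s_i^SO = Σα_j = 2.5 for every i; S^SO = 5.

5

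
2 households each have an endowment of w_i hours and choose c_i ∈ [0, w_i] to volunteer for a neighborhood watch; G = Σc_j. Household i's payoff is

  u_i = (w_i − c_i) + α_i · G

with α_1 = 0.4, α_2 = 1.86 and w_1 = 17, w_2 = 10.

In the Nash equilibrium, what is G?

∂u_i/∂c_i = α_i − 1, so household i contributes w_i if α_i > 1, else 0.
α_i > 1 for i ∈ {2}; NE contributions (0, 10), G = 10.

10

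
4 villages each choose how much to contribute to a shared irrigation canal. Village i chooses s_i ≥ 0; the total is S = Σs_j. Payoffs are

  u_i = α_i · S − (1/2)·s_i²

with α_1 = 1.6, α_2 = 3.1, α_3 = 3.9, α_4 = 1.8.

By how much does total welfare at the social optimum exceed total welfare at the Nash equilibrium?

123.47

Village i's FOC: ∂u_i/∂s_i = α_i − s_i = 0, so s_i* = α_i.
NE contributions = (1.6, 3.1, 3.9, 1.8); S = 10.4.
W^NE = (Σα)·S − ½Σα_i² = 10.4² − ½·30.62 = 92.85.
Planner sets s_i = Σα_j = 10.4 for every i, so S^SO = 4·10.4 = 41.6.
W^SO = (Σα)·S^SO − ½·4·(Σα)² = (4/2)·10.4² = 216.32.
Deadweight loss = W^SO − W^NE = 123.47.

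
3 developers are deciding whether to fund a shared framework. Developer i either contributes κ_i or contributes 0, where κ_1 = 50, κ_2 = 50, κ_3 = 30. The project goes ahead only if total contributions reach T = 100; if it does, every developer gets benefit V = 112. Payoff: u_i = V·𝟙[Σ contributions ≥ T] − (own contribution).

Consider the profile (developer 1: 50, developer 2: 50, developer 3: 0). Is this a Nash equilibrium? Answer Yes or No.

Yes

Total = 100 ≥ 100: provided.
Developer 1 (pledges 50, payoff 62): dropping to 0 → total 50, payoff 0. No gain.
Developer 2 (pledges 50, payoff 62): dropping to 0 → total 50, payoff 0. No gain.
Developer 3 (pledges 0, payoff 112): pledging 30 → total 130, payoff 82. No gain.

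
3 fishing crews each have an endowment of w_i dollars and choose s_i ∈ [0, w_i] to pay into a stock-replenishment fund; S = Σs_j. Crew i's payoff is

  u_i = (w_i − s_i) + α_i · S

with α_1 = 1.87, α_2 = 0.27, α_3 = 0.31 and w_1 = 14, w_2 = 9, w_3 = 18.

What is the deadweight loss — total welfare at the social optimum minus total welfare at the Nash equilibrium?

∂u_i/∂s_i = α_i − 1, so crew i contributes w_i if α_i > 1, else 0.
α_i > 1 for i ∈ {1}; NE contributions (14, 0, 0), S = 14.
W^NE = Σw_i − S^NE + (Σα_i)·S^NE = 41 + 1.45·14 = 61.3.
Planner: ∂(Σu_j)/∂s_i = Σα_j − 1 = 1.45 > 0, so everyone contributes w_i; S^SO = 41, W^SO = 41 + 1.45·41 = 100.45.
Deadweight loss = 39.15.

39.15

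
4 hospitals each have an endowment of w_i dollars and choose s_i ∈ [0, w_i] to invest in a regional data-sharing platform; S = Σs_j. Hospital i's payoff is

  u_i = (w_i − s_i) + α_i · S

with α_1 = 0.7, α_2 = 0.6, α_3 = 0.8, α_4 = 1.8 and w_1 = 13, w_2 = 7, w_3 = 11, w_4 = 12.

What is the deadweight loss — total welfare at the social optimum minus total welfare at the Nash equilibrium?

∂u_i/∂s_i = α_i − 1, so hospital i contributes w_i if α_i > 1, else 0.
α_i > 1 for i ∈ {4}; NE contributions (0, 0, 0, 12), S = 12.
W^NE = Σw_i − S^NE + (Σα_i)·S^NE = 43 + 2.9·12 = 77.8.
Planner: ∂(Σu_j)/∂s_i = Σα_j − 1 = 2.9 > 0, so everyone contributes w_i; S^SO = 43, W^SO = 43 + 2.9·43 = 167.7.
Deadweight loss = 89.9.

89.9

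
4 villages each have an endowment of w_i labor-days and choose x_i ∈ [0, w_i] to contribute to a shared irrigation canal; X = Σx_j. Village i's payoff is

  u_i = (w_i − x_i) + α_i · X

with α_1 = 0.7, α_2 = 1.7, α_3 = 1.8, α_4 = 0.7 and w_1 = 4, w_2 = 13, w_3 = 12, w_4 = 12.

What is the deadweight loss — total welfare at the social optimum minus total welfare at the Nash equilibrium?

62.4

∂u_i/∂x_i = α_i − 1, so village i contributes w_i if α_i > 1, else 0.
α_i > 1 for i ∈ {2, 3}; NE contributions (0, 13, 12, 0), X = 25.
W^NE = Σw_i − X^NE + (Σα_i)·X^NE = 41 + 3.9·25 = 138.5.
Planner: ∂(Σu_j)/∂x_i = Σα_j − 1 = 3.9 > 0, so everyone contributes w_i; X^SO = 41, W^SO = 41 + 3.9·41 = 200.9.
Deadweight loss = 62.4.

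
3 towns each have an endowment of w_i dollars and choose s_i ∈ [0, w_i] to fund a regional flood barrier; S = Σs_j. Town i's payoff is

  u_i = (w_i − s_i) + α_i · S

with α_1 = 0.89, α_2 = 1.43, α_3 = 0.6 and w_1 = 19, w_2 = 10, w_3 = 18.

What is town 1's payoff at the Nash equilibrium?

27.9

∂u_i/∂s_i = α_i − 1, so town i contributes w_i if α_i > 1, else 0.
α_i > 1 for i ∈ {2}; NE contributions (0, 10, 0), S = 10.
u_1 = (19 − 0) + 0.89·10 = 27.9.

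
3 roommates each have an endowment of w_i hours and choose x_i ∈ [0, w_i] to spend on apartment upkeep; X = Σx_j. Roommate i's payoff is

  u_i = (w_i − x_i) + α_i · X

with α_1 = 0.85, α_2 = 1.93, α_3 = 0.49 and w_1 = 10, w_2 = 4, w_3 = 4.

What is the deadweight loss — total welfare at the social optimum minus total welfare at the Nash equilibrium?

∂u_i/∂x_i = α_i − 1, so roommate i contributes w_i if α_i > 1, else 0.
α_i > 1 for i ∈ {2}; NE contributions (0, 4, 0), X = 4.
W^NE = Σw_i − X^NE + (Σα_i)·X^NE = 18 + 2.27·4 = 27.08.
Planner: ∂(Σu_j)/∂x_i = Σα_j − 1 = 2.27 > 0, so everyone contributes w_i; X^SO = 18, W^SO = 18 + 2.27·18 = 58.86.
Deadweight loss = 31.78.

31.78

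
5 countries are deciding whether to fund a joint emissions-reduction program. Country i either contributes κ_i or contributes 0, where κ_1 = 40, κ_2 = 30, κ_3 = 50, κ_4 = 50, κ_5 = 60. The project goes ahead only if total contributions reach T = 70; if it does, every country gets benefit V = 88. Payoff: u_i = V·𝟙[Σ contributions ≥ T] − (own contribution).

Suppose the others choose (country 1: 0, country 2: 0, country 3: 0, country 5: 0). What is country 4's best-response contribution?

Others' total = 0. Even contributing 50 gives 50 < 70: no benefit either way.
Best response: 0.

0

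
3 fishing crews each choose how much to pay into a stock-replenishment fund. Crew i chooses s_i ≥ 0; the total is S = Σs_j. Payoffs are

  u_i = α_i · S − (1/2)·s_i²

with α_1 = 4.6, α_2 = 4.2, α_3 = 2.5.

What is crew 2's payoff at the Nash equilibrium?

Crew i's FOC: ∂u_i/∂s_i = α_i − s_i = 0, so s_i* = α_i.
NE contributions = (4.6, 4.2, 2.5); S = 11.3.
u_2 = α_2·S − ½·(s_2)² = 4.2·11.3 − ½·4.2² = 38.64.

38.64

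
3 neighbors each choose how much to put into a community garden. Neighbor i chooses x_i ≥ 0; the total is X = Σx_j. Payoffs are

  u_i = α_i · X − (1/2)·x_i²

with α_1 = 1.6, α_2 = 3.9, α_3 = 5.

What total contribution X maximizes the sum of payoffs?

31.5

Planner FOC: ∂(Σu_j)/∂x_i = (Σα_j) − x_i = 0, so x_i^SO = Σα_j = 10.5 for every i; X^SO = 31.5.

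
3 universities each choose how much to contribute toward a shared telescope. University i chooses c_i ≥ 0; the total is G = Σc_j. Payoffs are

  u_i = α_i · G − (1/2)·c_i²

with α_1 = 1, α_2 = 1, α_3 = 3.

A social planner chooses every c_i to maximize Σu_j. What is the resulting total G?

15

Planner FOC: ∂(Σu_j)/∂c_i = (Σα_j) − c_i = 0, so c_i^SO = Σα_j = 5 for every i; G^SO = 15.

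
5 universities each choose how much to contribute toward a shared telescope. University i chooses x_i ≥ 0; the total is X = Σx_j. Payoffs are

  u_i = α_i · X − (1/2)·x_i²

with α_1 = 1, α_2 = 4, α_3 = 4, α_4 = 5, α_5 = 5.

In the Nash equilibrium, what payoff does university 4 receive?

University i's FOC: ∂u_i/∂x_i = α_i − x_i = 0, so x_i* = α_i.
NE contributions = (1, 4, 4, 5, 5); X = 19.
u_4 = α_4·X − ½·(x_4)² = 5·19 − ½·5² = 82.5.

82.5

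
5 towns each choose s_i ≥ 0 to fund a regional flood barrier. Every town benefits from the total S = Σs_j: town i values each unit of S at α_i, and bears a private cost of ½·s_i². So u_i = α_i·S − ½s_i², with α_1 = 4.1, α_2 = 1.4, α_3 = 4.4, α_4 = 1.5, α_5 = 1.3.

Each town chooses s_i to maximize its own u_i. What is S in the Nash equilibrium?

12.7

Town i's FOC: ∂u_i/∂s_i = α_i − s_i = 0, so s_i* = α_i.
NE contributions = (4.1, 1.4, 4.4, 1.5, 1.3); S = 12.7.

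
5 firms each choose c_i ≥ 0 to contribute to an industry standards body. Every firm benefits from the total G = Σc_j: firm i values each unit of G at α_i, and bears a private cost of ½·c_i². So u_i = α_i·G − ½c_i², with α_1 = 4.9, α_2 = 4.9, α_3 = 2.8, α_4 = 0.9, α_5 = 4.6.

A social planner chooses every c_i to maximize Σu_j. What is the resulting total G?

Planner FOC: ∂(Σu_j)/∂c_i = (Σα_j) − c_i = 0, so c_i^SO = Σα_j = 18.1 for every i; G^SO = 90.5.

90.5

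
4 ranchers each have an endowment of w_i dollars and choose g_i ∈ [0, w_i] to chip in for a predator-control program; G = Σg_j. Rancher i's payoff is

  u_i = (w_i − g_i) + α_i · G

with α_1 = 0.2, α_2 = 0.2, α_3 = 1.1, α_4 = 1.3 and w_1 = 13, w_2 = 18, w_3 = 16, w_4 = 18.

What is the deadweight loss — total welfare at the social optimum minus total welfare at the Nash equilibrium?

∂u_i/∂g_i = α_i − 1, so rancher i contributes w_i if α_i > 1, else 0.
α_i > 1 for i ∈ {3, 4}; NE contributions (0, 0, 16, 18), G = 34.
W^NE = Σw_i − G^NE + (Σα_i)·G^NE = 65 + 1.8·34 = 126.2.
Planner: ∂(Σu_j)/∂g_i = Σα_j − 1 = 1.8 > 0, so everyone contributes w_i; G^SO = 65, W^SO = 65 + 1.8·65 = 182.
Deadweight loss = 55.8.

55.8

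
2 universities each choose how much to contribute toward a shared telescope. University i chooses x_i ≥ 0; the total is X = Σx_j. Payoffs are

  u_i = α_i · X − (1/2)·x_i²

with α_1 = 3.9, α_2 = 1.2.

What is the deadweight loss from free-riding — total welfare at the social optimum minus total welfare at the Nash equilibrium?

University i's FOC: ∂u_i/∂x_i = α_i − x_i = 0, so x_i* = α_i.
NE contributions = (3.9, 1.2); X = 5.1.
W^NE = (Σα)·X − ½Σα_i² = 5.1² − ½·16.65 = 17.685.
Planner sets x_i = Σα_j = 5.1 for every i, so X^SO = 2·5.1 = 10.2.
W^SO = (Σα)·X^SO − ½·2·(Σα)² = (2/2)·5.1² = 26.01.
Deadweight loss = W^SO − W^NE = 8.325.

8.325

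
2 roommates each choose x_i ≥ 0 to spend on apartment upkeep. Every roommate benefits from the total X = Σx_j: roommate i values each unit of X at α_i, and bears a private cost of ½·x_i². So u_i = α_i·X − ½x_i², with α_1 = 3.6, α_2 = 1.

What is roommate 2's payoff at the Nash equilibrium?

4.1

Roommate i's FOC: ∂u_i/∂x_i = α_i − x_i = 0, so x_i* = α_i.
NE contributions = (3.6, 1); X = 4.6.
u_2 = α_2·X − ½·(x_2)² = 1·4.6 − ½·1² = 4.1.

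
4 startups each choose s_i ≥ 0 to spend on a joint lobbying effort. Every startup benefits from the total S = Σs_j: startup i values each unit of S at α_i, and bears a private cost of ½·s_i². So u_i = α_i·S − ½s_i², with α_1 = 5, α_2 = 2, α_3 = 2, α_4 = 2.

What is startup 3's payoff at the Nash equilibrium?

Startup i's FOC: ∂u_i/∂s_i = α_i − s_i = 0, so s_i* = α_i.
NE contributions = (5, 2, 2, 2); S = 11.
u_3 = α_3·S − ½·(s_3)² = 2·11 − ½·2² = 20.

20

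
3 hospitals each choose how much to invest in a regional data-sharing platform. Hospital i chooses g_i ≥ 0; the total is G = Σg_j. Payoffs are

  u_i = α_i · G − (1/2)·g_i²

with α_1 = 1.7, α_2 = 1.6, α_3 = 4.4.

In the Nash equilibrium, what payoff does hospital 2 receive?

11.04

Hospital i's FOC: ∂u_i/∂g_i = α_i − g_i = 0, so g_i* = α_i.
NE contributions = (1.7, 1.6, 4.4); G = 7.7.
u_2 = α_2·G − ½·(g_2)² = 1.6·7.7 − ½·1.6² = 11.04.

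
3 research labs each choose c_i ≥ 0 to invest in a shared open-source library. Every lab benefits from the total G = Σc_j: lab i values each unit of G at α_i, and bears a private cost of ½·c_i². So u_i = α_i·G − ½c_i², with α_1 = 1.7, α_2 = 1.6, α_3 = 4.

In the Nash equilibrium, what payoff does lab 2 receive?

Lab i's FOC: ∂u_i/∂c_i = α_i − c_i = 0, so c_i* = α_i.
NE contributions = (1.7, 1.6, 4); G = 7.3.
u_2 = α_2·G − ½·(c_2)² = 1.6·7.3 − ½·1.6² = 10.4.

10.4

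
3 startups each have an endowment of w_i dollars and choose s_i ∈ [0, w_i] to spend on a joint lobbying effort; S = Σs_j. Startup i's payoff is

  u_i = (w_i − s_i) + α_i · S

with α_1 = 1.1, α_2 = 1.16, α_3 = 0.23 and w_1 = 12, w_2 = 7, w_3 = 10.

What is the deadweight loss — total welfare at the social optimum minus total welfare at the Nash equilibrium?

∂u_i/∂s_i = α_i − 1, so startup i contributes w_i if α_i > 1, else 0.
α_i > 1 for i ∈ {1, 2}; NE contributions (12, 7, 0), S = 19.
W^NE = Σw_i − S^NE + (Σα_i)·S^NE = 29 + 1.49·19 = 57.31.
Planner: ∂(Σu_j)/∂s_i = Σα_j − 1 = 1.49 > 0, so everyone contributes w_i; S^SO = 29, W^SO = 29 + 1.49·29 = 72.21.
Deadweight loss = 14.9.

14.9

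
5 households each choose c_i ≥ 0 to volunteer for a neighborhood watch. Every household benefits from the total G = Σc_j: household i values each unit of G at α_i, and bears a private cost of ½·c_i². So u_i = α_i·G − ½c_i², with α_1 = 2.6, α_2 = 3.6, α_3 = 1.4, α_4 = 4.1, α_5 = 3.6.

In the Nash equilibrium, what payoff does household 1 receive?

Household i's FOC: ∂u_i/∂c_i = α_i − c_i = 0, so c_i* = α_i.
NE contributions = (2.6, 3.6, 1.4, 4.1, 3.6); G = 15.3.
u_1 = α_1·G − ½·(c_1)² = 2.6·15.3 − ½·2.6² = 36.4.

36.4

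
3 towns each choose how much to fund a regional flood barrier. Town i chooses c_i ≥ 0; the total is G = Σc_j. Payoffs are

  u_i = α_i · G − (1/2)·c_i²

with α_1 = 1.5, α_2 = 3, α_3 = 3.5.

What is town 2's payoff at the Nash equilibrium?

Town i's FOC: ∂u_i/∂c_i = α_i − c_i = 0, so c_i* = α_i.
NE contributions = (1.5, 3, 3.5); G = 8.
u_2 = α_2·G − ½·(c_2)² = 3·8 − ½·3² = 19.5.

19.5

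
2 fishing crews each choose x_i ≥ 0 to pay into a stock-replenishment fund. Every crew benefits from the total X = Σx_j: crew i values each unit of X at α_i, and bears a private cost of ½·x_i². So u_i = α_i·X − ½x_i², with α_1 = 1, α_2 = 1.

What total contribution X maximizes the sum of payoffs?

Planner FOC: ∂(Σu_j)/∂x_i = (Σα_j) − x_i = 0, so x_i^SO = Σα_j = 2 for every i; X^SO = 4.

4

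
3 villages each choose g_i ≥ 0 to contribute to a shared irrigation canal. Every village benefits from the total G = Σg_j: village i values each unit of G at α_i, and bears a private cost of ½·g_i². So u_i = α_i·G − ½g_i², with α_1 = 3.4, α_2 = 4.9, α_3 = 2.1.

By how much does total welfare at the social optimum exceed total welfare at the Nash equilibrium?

Village i's FOC: ∂u_i/∂g_i = α_i − g_i = 0, so g_i* = α_i.
NE contributions = (3.4, 4.9, 2.1); G = 10.4.
W^NE = (Σα)·G − ½Σα_i² = 10.4² − ½·39.98 = 88.17.
Planner sets g_i = Σα_j = 10.4 for every i, so G^SO = 3·10.4 = 31.2.
W^SO = (Σα)·G^SO − ½·3·(Σα)² = (3/2)·10.4² = 162.24.
Deadweight loss = W^SO − W^NE = 74.07.

74.07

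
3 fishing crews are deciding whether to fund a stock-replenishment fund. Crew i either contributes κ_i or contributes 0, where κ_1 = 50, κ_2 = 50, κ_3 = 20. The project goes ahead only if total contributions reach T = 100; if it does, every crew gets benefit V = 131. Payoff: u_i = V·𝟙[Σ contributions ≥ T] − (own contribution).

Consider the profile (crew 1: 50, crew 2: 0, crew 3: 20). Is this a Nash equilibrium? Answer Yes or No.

No

Total = 70 < 100: not provided.
Crew 1 (pledges 50, payoff -50): dropping to 0 → total 20, payoff 0. Profitable deviation.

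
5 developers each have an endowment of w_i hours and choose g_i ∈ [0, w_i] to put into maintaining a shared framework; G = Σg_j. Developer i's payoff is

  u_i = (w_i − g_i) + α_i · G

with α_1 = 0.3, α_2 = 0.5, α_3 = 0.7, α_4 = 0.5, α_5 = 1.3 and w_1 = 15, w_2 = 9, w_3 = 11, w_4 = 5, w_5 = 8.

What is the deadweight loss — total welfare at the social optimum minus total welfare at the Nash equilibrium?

∂u_i/∂g_i = α_i − 1, so developer i contributes w_i if α_i > 1, else 0.
α_i > 1 for i ∈ {5}; NE contributions (0, 0, 0, 0, 8), G = 8.
W^NE = Σw_i − G^NE + (Σα_i)·G^NE = 48 + 2.3·8 = 66.4.
Planner: ∂(Σu_j)/∂g_i = Σα_j − 1 = 2.3 > 0, so everyone contributes w_i; G^SO = 48, W^SO = 48 + 2.3·48 = 158.4.
Deadweight loss = 92.

92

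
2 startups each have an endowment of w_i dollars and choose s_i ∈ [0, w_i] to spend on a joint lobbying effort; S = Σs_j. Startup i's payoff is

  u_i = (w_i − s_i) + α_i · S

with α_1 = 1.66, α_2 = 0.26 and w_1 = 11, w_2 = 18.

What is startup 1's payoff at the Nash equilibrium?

∂u_i/∂s_i = α_i − 1, so startup i contributes w_i if α_i > 1, else 0.
α_i > 1 for i ∈ {1}; NE contributions (11, 0), S = 11.
u_1 = (11 − 11) + 1.66·11 = 18.26.

18.26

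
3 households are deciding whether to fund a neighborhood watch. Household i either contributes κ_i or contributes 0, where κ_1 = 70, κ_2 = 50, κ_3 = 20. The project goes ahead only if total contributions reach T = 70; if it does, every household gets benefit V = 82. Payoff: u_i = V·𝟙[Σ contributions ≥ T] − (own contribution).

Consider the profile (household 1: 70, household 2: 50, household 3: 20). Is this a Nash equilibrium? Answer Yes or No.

No

Total = 140 ≥ 70: provided.
Household 1 (pledges 70, payoff 12): dropping to 0 → total 70, payoff 82. Profitable deviation.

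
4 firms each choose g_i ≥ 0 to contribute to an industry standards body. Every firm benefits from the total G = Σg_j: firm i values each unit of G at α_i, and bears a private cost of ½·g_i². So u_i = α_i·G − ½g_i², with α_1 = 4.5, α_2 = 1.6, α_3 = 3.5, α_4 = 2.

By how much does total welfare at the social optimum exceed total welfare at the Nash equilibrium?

154.09

Firm i's FOC: ∂u_i/∂g_i = α_i − g_i = 0, so g_i* = α_i.
NE contributions = (4.5, 1.6, 3.5, 2); G = 11.6.
W^NE = (Σα)·G − ½Σα_i² = 11.6² − ½·39.06 = 115.03.
Planner sets g_i = Σα_j = 11.6 for every i, so G^SO = 4·11.6 = 46.4.
W^SO = (Σα)·G^SO − ½·4·(Σα)² = (4/2)·11.6² = 269.12.
Deadweight loss = W^SO − W^NE = 154.09.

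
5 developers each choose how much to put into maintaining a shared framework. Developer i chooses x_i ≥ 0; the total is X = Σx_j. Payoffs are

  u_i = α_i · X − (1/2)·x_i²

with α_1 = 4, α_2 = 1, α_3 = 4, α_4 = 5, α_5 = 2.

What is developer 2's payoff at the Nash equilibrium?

Developer i's FOC: ∂u_i/∂x_i = α_i − x_i = 0, so x_i* = α_i.
NE contributions = (4, 1, 4, 5, 2); X = 16.
u_2 = α_2·X − ½·(x_2)² = 1·16 − ½·1² = 15.5.

15.5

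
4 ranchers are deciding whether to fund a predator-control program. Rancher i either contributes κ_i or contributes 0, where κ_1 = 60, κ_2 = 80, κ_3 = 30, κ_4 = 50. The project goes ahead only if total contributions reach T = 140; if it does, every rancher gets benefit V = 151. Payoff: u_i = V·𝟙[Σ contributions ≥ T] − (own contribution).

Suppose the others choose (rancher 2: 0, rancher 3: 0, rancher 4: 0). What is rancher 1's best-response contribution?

0

Others' total = 0. Even contributing 60 gives 60 < 140: no benefit either way.
Best response: 0.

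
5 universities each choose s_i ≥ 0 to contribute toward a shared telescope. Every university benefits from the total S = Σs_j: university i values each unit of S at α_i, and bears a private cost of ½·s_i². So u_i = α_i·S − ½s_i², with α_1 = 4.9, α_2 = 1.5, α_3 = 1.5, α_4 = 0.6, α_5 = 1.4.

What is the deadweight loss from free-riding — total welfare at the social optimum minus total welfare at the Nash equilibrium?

University i's FOC: ∂u_i/∂s_i = α_i − s_i = 0, so s_i* = α_i.
NE contributions = (4.9, 1.5, 1.5, 0.6, 1.4); S = 9.9.
W^NE = (Σα)·S − ½Σα_i² = 9.9² − ½·30.83 = 82.595.
Planner sets s_i = Σα_j = 9.9 for every i, so S^SO = 5·9.9 = 49.5.
W^SO = (Σα)·S^SO − ½·5·(Σα)² = (5/2)·9.9² = 245.025.
Deadweight loss = W^SO − W^NE = 162.43.

162.43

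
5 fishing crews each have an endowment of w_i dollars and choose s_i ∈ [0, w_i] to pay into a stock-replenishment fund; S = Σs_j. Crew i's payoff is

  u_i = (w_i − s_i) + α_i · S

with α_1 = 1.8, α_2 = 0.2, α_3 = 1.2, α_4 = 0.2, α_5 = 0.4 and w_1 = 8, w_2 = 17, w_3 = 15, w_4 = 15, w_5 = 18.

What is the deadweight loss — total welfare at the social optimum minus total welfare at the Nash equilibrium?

∂u_i/∂s_i = α_i − 1, so crew i contributes w_i if α_i > 1, else 0.
α_i > 1 for i ∈ {1, 3}; NE contributions (8, 0, 15, 0, 0), S = 23.
W^NE = Σw_i − S^NE + (Σα_i)·S^NE = 73 + 2.8·23 = 137.4.
Planner: ∂(Σu_j)/∂s_i = Σα_j − 1 = 2.8 > 0, so everyone contributes w_i; S^SO = 73, W^SO = 73 + 2.8·73 = 277.4.
Deadweight loss = 140.

140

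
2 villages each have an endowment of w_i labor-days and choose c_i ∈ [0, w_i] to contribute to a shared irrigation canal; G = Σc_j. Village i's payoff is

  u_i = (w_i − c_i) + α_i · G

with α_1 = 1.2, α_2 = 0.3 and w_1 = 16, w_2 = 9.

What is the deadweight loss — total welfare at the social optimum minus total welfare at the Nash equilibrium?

∂u_i/∂c_i = α_i − 1, so village i contributes w_i if α_i > 1, else 0.
α_i > 1 for i ∈ {1}; NE contributions (16, 0), G = 16.
W^NE = Σw_i − G^NE + (Σα_i)·G^NE = 25 + 0.5·16 = 33.
Planner: ∂(Σu_j)/∂c_i = Σα_j − 1 = 0.5 > 0, so everyone contributes w_i; G^SO = 25, W^SO = 25 + 0.5·25 = 37.5.
Deadweight loss = 4.5.

4.5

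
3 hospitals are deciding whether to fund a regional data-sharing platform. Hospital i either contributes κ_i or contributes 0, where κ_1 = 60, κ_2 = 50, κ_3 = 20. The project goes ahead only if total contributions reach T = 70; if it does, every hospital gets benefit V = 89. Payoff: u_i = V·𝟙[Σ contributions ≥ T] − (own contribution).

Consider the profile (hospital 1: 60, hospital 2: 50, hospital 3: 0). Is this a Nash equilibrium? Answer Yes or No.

Yes

Total = 110 ≥ 70: provided.
Hospital 1 (pledges 60, payoff 29): dropping to 0 → total 50, payoff 0. No gain.
Hospital 2 (pledges 50, payoff 39): dropping to 0 → total 60, payoff 0. No gain.
Hospital 3 (pledges 0, payoff 89): pledging 20 → total 130, payoff 69. No gain.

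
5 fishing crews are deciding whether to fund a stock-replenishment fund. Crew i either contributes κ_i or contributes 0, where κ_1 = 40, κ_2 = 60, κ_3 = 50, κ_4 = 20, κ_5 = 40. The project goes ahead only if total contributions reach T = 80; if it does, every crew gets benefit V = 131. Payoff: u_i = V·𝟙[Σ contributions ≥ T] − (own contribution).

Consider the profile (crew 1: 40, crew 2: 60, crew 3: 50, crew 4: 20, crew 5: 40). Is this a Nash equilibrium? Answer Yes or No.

No

Total = 210 ≥ 80: provided.
Crew 1 (pledges 40, payoff 91): dropping to 0 → total 170, payoff 131. Profitable deviation.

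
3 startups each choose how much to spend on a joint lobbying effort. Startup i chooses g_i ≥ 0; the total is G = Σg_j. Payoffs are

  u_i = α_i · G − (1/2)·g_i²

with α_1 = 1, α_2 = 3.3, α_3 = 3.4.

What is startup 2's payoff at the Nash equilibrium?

Startup i's FOC: ∂u_i/∂g_i = α_i − g_i = 0, so g_i* = α_i.
NE contributions = (1, 3.3, 3.4); G = 7.7.
u_2 = α_2·G − ½·(g_2)² = 3.3·7.7 − ½·3.3² = 19.965.

19.965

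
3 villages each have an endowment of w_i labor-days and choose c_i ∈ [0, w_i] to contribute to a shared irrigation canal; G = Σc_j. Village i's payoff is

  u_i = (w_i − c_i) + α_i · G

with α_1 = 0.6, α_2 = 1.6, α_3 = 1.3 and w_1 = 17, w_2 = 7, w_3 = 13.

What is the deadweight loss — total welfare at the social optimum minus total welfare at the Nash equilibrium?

42.5

∂u_i/∂c_i = α_i − 1, so village i contributes w_i if α_i > 1, else 0.
α_i > 1 for i ∈ {2, 3}; NE contributions (0, 7, 13), G = 20.
W^NE = Σw_i − G^NE + (Σα_i)·G^NE = 37 + 2.5·20 = 87.
Planner: ∂(Σu_j)/∂c_i = Σα_j − 1 = 2.5 > 0, so everyone contributes w_i; G^SO = 37, W^SO = 37 + 2.5·37 = 129.5.
Deadweight loss = 42.5.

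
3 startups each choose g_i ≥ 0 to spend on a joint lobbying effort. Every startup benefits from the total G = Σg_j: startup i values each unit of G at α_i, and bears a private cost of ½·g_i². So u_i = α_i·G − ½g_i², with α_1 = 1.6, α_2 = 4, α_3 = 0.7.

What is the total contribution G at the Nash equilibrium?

Startup i's FOC: ∂u_i/∂g_i = α_i − g_i = 0, so g_i* = α_i.
NE contributions = (1.6, 4, 0.7); G = 6.3.

6.3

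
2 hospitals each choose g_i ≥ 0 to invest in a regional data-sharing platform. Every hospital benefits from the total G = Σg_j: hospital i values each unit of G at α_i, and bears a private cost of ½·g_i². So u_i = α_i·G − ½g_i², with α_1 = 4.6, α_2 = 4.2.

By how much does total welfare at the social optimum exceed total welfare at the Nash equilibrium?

Hospital i's FOC: ∂u_i/∂g_i = α_i − g_i = 0, so g_i* = α_i.
NE contributions = (4.6, 4.2); G = 8.8.
W^NE = (Σα)·G − ½Σα_i² = 8.8² − ½·38.8 = 58.04.
Planner sets g_i = Σα_j = 8.8 for every i, so G^SO = 2·8.8 = 17.6.
W^SO = (Σα)·G^SO − ½·2·(Σα)² = (2/2)·8.8² = 77.44.
Deadweight loss = W^SO − W^NE = 19.4.

19.4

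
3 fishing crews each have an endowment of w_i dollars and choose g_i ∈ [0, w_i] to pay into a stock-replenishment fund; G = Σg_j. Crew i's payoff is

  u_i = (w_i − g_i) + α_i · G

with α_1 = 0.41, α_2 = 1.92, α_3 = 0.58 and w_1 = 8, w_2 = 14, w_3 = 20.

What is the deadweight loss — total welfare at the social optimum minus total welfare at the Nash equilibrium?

53.48

∂u_i/∂g_i = α_i − 1, so crew i contributes w_i if α_i > 1, else 0.
α_i > 1 for i ∈ {2}; NE contributions (0, 14, 0), G = 14.
W^NE = Σw_i − G^NE + (Σα_i)·G^NE = 42 + 1.91·14 = 68.74.
Planner: ∂(Σu_j)/∂g_i = Σα_j − 1 = 1.91 > 0, so everyone contributes w_i; G^SO = 42, W^SO = 42 + 1.91·42 = 122.22.
Deadweight loss = 53.48.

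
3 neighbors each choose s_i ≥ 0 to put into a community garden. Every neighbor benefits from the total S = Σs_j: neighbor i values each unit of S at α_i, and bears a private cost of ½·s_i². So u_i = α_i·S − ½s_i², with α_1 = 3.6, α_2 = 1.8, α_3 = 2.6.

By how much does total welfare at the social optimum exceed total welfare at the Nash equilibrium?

Neighbor i's FOC: ∂u_i/∂s_i = α_i − s_i = 0, so s_i* = α_i.
NE contributions = (3.6, 1.8, 2.6); S = 8.
W^NE = (Σα)·S − ½Σα_i² = 8² − ½·22.96 = 52.52.
Planner sets s_i = Σα_j = 8 for every i, so S^SO = 3·8 = 24.
W^SO = (Σα)·S^SO − ½·3·(Σα)² = (3/2)·8² = 96.
Deadweight loss = W^SO − W^NE = 43.48.

43.48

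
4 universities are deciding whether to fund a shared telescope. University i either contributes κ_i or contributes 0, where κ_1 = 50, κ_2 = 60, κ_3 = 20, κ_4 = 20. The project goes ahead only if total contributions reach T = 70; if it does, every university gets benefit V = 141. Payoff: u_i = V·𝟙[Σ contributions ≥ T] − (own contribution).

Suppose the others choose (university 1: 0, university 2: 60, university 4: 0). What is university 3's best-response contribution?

Others' total = 60. Contributing 20 brings total to 80 ≥ 70: gain V − κ_3 = 121.
Best response: 20.

20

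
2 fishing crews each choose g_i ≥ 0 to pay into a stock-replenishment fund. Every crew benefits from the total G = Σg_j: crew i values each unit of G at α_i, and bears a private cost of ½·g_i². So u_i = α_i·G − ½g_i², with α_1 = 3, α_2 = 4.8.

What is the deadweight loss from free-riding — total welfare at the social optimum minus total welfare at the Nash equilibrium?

16.02

Crew i's FOC: ∂u_i/∂g_i = α_i − g_i = 0, so g_i* = α_i.
NE contributions = (3, 4.8); G = 7.8.
W^NE = (Σα)·G − ½Σα_i² = 7.8² − ½·32.04 = 44.82.
Planner sets g_i = Σα_j = 7.8 for every i, so G^SO = 2·7.8 = 15.6.
W^SO = (Σα)·G^SO − ½·2·(Σα)² = (2/2)·7.8² = 60.84.
Deadweight loss = W^SO − W^NE = 16.02.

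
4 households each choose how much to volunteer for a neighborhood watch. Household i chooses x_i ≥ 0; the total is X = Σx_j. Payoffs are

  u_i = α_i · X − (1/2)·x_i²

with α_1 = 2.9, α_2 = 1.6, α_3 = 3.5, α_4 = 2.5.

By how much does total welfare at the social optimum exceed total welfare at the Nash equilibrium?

124.985

Household i's FOC: ∂u_i/∂x_i = α_i − x_i = 0, so x_i* = α_i.
NE contributions = (2.9, 1.6, 3.5, 2.5); X = 10.5.
W^NE = (Σα)·X − ½Σα_i² = 10.5² − ½·29.47 = 95.515.
Planner sets x_i = Σα_j = 10.5 for every i, so X^SO = 4·10.5 = 42.
W^SO = (Σα)·X^SO − ½·4·(Σα)² = (4/2)·10.5² = 220.5.
Deadweight loss = W^SO − W^NE = 124.985.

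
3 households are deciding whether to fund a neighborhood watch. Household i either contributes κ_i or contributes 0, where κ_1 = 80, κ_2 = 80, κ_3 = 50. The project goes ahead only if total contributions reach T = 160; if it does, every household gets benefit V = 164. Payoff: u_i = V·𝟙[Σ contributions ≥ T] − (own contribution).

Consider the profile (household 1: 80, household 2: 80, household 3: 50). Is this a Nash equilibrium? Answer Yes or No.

No

Total = 210 ≥ 160: provided.
Household 1 (pledges 80, payoff 84): dropping to 0 → total 130, payoff 0. No gain.
Household 2 (pledges 80, payoff 84): dropping to 0 → total 130, payoff 0. No gain.
Household 3 (pledges 50, payoff 114): dropping to 0 → total 160, payoff 164. Profitable deviation.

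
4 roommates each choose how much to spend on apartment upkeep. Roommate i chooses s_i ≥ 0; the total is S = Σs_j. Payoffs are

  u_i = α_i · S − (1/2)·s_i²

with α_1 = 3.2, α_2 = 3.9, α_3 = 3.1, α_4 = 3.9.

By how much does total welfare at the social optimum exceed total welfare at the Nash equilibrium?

Roommate i's FOC: ∂u_i/∂s_i = α_i − s_i = 0, so s_i* = α_i.
NE contributions = (3.2, 3.9, 3.1, 3.9); S = 14.1.
W^NE = (Σα)·S − ½Σα_i² = 14.1² − ½·50.27 = 173.675.
Planner sets s_i = Σα_j = 14.1 for every i, so S^SO = 4·14.1 = 56.4.
W^SO = (Σα)·S^SO − ½·4·(Σα)² = (4/2)·14.1² = 397.62.
Deadweight loss = W^SO − W^NE = 223.945.

223.945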